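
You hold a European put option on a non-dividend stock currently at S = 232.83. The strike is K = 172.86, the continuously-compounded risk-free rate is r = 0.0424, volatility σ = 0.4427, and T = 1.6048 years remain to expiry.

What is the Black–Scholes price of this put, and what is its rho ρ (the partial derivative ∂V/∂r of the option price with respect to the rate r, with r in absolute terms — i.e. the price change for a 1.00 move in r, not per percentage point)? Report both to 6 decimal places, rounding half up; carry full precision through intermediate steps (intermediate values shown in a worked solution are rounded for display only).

price = 16.468228
ρ = -91.988947

σ√T = 0.4427·√1.6048 = 0.560815
d₁ = (ln(S/K) + (r+σ²/2)T) / (σ√T) = (ln(232.83/172.86) + (0.0424+0.4427²/2)·1.6048) / 0.560815 = (0.297827 + 0.225301) / 0.560815 = 0.932797
d₂ = d₁ − σ√T = 0.932797 − 0.560815 = 0.371982
e^{−rT} = e^{−0.0424·1.6048} = 0.934220
N(−d₁) = 0.175462,  N(−d₂) = 0.354953
Put price V = K·e^{−rT}·N(−d₂) − S·N(−d₁) = 57.321128 − 40.852900 = 16.468228
ρ = −K·T·e^{−rT}·N(−d₂) = -91.988947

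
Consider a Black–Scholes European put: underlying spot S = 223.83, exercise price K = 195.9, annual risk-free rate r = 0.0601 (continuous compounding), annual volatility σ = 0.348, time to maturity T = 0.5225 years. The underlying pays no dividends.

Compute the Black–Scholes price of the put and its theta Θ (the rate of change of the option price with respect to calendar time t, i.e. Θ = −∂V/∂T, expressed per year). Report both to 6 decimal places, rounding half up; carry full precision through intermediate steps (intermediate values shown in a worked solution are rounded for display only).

price = 7.959312
Θ = -12.446358

σ√T = 0.348·√0.5225 = 0.251549
d₁ = (ln(S/K) + (r+σ²/2)T) / (σ√T) = (ln(223.83/195.9) + (0.0601+0.348²/2)·0.5225) / 0.251549 = (0.133283 + 0.063041) / 0.251549 = 0.780457
d₂ = d₁ − σ√T = 0.780457 − 0.251549 = 0.528908
e^{−rT} = e^{−0.0601·0.5225} = 0.969086
N(−d₁) = 0.217561,  N(−d₂) = 0.298434
Put price V = K·e^{−rT}·N(−d₂) − S·N(−d₁) = 56.655958 − 48.696646 = 7.959312
φ(d₁) = (1/√(2π))·e^{−d₁²/2} = 0.294200
Θ = −S·φ(d₁)·σ/(2√T) + r·K·e^{−rT}·N(−d₂) = −15.851381 + 3.405023 = -12.446358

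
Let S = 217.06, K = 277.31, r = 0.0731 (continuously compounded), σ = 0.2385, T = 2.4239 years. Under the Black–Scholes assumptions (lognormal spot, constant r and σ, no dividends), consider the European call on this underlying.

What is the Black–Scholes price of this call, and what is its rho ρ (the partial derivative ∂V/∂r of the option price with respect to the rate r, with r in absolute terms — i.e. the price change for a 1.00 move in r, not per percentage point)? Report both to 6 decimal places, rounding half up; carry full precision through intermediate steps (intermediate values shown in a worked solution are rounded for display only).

price = 26.023757
ρ = 200.644482

σ√T = 0.2385·√2.4239 = 0.371318
d₁ = (ln(S/K) + (r+σ²/2)T) / (σ√T) = (ln(217.06/277.31) + (0.0731+0.2385²/2)·2.4239) / 0.371318 = (-0.244962 + 0.246126) / 0.371318 = 0.003133
d₂ = d₁ − σ√T = 0.003133 − 0.371318 = -0.368185
e^{−rT} = e^{−0.0731·2.4239} = 0.837623
N(d₁) = 0.501250,  N(d₂) = 0.356368
Call price V = S·N(d₁) − K·e^{−rT}·N(d₂) = 108.801298 − 82.777541 = 26.023757
ρ = K·T·e^{−rT}·N(d₂) = 200.644482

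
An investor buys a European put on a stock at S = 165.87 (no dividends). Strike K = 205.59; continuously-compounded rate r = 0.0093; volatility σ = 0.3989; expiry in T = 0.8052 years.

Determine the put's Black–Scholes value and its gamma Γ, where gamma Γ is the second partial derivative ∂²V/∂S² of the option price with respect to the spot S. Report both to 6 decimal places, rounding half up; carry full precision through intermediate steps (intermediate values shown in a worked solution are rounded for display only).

σ√T = 0.3989·√0.8052 = 0.357945
d₁ = (ln(S/K) + (r+σ²/2)T) / (σ√T) = (ln(165.87/205.59) + (0.0093+0.3989²/2)·0.8052) / 0.357945 = (-0.214680 + 0.071551) / 0.357945 = -0.399863
d₂ = d₁ − σ√T = -0.399863 − 0.357945 = -0.757808
e^{−rT} = e^{−0.0093·0.8052} = 0.992540
N(−d₁) = 0.655371,  N(−d₂) = 0.775717
Put price V = K·e^{−rT}·N(−d₂) − S·N(−d₁) = 158.289891 − 108.706461 = 49.583430
φ(d₁) = (1/√(2π))·e^{−d₁²/2} = 0.368290
Γ = φ(d₁) / (S·σ·√T) = 0.006203

price = 49.583430
Γ = 0.006203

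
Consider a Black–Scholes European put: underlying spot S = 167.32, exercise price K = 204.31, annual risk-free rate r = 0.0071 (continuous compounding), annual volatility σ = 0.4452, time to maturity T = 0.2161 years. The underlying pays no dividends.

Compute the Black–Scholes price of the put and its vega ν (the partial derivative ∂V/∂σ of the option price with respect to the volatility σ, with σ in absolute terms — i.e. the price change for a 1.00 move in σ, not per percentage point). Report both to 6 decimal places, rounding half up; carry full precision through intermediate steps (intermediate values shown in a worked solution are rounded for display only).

σ√T = 0.4452·√0.2161 = 0.206958
d₁ = (ln(S/K) + (r+σ²/2)T) / (σ√T) = (ln(167.32/204.31) + (0.0071+0.4452²/2)·0.2161) / 0.206958 = (-0.199730 + 0.022950) / 0.206958 = -0.854183
d₂ = d₁ − σ√T = -0.854183 − 0.206958 = -1.061141
e^{−rT} = e^{−0.0071·0.2161} = 0.998467
N(−d₁) = 0.803498,  N(−d₂) = 0.855687
Put price V = K·e^{−rT}·N(−d₂) − S·N(−d₁) = 174.557409 − 134.441323 = 40.116086
φ(d₁) = (1/√(2π))·e^{−d₁²/2} = 0.276996
ν = S·φ(d₁)·√T = 21.545096

price = 40.116086
ν = 21.545096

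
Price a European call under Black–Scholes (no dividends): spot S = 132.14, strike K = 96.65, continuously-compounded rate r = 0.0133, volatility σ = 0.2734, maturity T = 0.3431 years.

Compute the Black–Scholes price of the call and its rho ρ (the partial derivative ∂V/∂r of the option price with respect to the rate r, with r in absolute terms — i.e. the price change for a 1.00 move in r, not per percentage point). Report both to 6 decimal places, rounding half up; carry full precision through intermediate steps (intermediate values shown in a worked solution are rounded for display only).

σ√T = 0.2734·√0.3431 = 0.160143
d₁ = (ln(S/K) + (r+σ²/2)T) / (σ√T) = (ln(132.14/96.65) + (0.0133+0.2734²/2)·0.3431) / 0.160143 = (0.312766 + 0.017386) / 0.160143 = 2.061603
d₂ = d₁ − σ√T = 2.061603 − 0.160143 = 1.901459
e^{−rT} = e^{−0.0133·0.3431} = 0.995447
N(d₁) = 0.980377,  N(d₂) = 0.971379
Call price V = S·N(d₁) − K·e^{−rT}·N(d₂) = 129.547045 − 93.456349 = 36.090695
ρ = K·T·e^{−rT}·N(d₂) = 32.064873

price = 36.090695
ρ = 32.064873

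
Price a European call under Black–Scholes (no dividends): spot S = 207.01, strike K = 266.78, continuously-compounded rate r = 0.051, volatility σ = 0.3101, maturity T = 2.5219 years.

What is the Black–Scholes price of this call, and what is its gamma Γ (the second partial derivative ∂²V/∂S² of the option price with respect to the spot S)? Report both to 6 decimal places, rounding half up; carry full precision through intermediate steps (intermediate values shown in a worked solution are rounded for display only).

price = 30.504307
Γ = 0.003913

σ√T = 0.3101·√2.5219 = 0.492454
d₁ = (ln(S/K) + (r+σ²/2)T) / (σ√T) = (ln(207.01/266.78) + (0.051+0.3101²/2)·2.5219) / 0.492454 = (-0.253657 + 0.249872) / 0.492454 = -0.007686
d₂ = d₁ − σ√T = -0.007686 − 0.492454 = -0.500140
e^{−rT} = e^{−0.051·2.5219} = 0.879311
N(d₁) = 0.496934,  N(d₂) = 0.308488
Call price V = S·N(d₁) − K·e^{−rT}·N(d₂) = 102.870281 − 72.365974 = 30.504307
φ(d₁) = (1/√(2π))·e^{−d₁²/2} = 0.398930
Γ = φ(d₁) / (S·σ·√T) = 0.003913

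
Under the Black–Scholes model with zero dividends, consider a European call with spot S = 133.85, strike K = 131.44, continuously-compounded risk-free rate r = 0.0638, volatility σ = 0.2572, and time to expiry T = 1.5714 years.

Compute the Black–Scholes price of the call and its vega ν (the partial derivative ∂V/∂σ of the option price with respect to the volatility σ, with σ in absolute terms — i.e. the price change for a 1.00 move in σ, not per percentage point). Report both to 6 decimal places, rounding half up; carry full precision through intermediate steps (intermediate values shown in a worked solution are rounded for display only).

σ√T = 0.2572·√1.5714 = 0.322414
d₁ = (ln(S/K) + (r+σ²/2)T) / (σ√T) = (ln(133.85/131.44) + (0.0638+0.2572²/2)·1.5714) / 0.322414 = (0.018169 + 0.152231) / 0.322414 = 0.528513
d₂ = d₁ − σ√T = 0.528513 − 0.322414 = 0.206099
e^{−rT} = e^{−0.0638·1.5714} = 0.904606
N(d₁) = 0.701428,  N(d₂) = 0.581643
Call price V = S·N(d₁) − K·e^{−rT}·N(d₂) = 93.886176 − 69.158209 = 24.727967
φ(d₁) = (1/√(2π))·e^{−d₁²/2} = 0.346941
ν = S·φ(d₁)·√T = 58.212598

price = 24.727967
ν = 58.212598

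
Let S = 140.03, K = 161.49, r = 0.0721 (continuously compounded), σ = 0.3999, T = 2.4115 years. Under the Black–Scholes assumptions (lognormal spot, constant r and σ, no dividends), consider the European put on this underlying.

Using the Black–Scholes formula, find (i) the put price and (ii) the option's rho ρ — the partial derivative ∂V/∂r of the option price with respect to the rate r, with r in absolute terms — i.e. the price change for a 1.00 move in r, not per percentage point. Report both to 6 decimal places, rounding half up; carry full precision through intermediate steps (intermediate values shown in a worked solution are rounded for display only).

price = 31.501444
ρ = -197.226056

σ√T = 0.3999·√2.4115 = 0.621005
d₁ = (ln(S/K) + (r+σ²/2)T) / (σ√T) = (ln(140.03/161.49) + (0.0721+0.3999²/2)·2.4115) / 0.621005 = (-0.142587 + 0.366693) / 0.621005 = 0.360877
d₂ = d₁ − σ√T = 0.360877 − 0.621005 = -0.260128
e^{−rT} = e^{−0.0721·2.4115} = 0.840407
N(−d₁) = 0.359096,  N(−d₂) = 0.602618
Put price V = K·e^{−rT}·N(−d₂) − S·N(−d₁) = 81.785634 − 50.284190 = 31.501444
ρ = −K·T·e^{−rT}·N(−d₂) = -197.226056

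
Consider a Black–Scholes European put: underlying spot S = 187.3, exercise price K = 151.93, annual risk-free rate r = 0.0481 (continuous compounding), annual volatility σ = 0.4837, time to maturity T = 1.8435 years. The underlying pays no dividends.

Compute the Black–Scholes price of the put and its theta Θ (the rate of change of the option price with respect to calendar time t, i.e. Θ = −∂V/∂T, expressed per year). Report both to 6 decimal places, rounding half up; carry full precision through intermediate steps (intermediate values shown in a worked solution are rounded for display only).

σ√T = 0.4837·√1.8435 = 0.656746
d₁ = (ln(S/K) + (r+σ²/2)T) / (σ√T) = (ln(187.3/151.93) + (0.0481+0.4837²/2)·1.8435) / 0.656746 = (0.209292 + 0.304330) / 0.656746 = 0.782071
d₂ = d₁ − σ√T = 0.782071 − 0.656746 = 0.125324
e^{−rT} = e^{−0.0481·1.8435} = 0.915145
N(−d₁) = 0.217087,  N(−d₂) = 0.450133
Put price V = K·e^{−rT}·N(−d₂) − S·N(−d₁) = 62.585672 − 40.660314 = 21.925358
φ(d₁) = (1/√(2π))·e^{−d₁²/2} = 0.293829
Θ = −S·φ(d₁)·σ/(2√T) + r·K·e^{−rT}·N(−d₂) = −9.802970 + 3.010371 = -6.792599

price = 21.925358
Θ = -6.792599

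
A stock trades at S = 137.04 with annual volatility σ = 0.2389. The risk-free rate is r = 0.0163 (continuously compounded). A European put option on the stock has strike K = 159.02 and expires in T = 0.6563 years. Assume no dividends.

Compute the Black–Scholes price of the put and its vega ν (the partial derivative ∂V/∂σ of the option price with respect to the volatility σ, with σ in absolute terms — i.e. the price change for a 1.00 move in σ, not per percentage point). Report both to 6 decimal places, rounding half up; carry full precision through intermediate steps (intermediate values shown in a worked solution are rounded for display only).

price = 24.246756
ν = 36.623267

σ√T = 0.2389·√0.6563 = 0.193538
d₁ = (ln(S/K) + (r+σ²/2)T) / (σ√T) = (ln(137.04/159.02) + (0.0163+0.2389²/2)·0.6563) / 0.193538 = (-0.148757 + 0.029426) / 0.193538 = -0.616574
d₂ = d₁ − σ√T = -0.616574 − 0.193538 = -0.810113
e^{−rT} = e^{−0.0163·0.6563} = 0.989359
N(−d₁) = 0.731242,  N(−d₂) = 0.791062
Put price V = K·e^{−rT}·N(−d₂) − S·N(−d₁) = 124.456191 − 100.209435 = 24.246756
φ(d₁) = (1/√(2π))·e^{−d₁²/2} = 0.329882
ν = S·φ(d₁)·√T = 36.623267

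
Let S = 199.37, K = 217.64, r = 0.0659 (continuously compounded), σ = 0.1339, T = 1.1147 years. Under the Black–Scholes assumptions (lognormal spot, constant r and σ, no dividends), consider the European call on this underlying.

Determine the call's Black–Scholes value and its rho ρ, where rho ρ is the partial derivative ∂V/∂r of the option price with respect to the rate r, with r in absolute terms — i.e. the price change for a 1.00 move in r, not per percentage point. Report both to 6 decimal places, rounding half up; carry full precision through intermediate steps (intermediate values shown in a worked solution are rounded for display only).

price = 9.944663
ρ = 97.382157

σ√T = 0.1339·√1.1147 = 0.141371
d₁ = (ln(S/K) + (r+σ²/2)T) / (σ√T) = (ln(199.37/217.64) + (0.0659+0.1339²/2)·1.1147) / 0.141371 = (-0.087680 + 0.083452) / 0.141371 = -0.029910
d₂ = d₁ − σ√T = -0.029910 − 0.141371 = -0.171280
e^{−rT} = e^{−0.0659·1.1147} = 0.929174
N(d₁) = 0.488070,  N(d₂) = 0.432002
Call price V = S·N(d₁) − K·e^{−rT}·N(d₂) = 97.306426 − 87.361763 = 9.944663
ρ = K·T·e^{−rT}·N(d₂) = 97.382157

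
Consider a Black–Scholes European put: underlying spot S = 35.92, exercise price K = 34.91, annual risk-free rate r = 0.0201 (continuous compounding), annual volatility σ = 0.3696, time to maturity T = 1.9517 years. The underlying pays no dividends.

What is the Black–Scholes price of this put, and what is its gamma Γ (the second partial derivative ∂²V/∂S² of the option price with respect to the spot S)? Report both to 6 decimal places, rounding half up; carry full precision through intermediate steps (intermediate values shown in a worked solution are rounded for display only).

price = 5.961127
Γ = 0.019939

σ√T = 0.3696·√1.9517 = 0.516343
d₁ = (ln(S/K) + (r+σ²/2)T) / (σ√T) = (ln(35.92/34.91) + (0.0201+0.3696²/2)·1.9517) / 0.516343 = (0.028521 + 0.172534) / 0.516343 = 0.389383
d₂ = d₁ − σ√T = 0.389383 − 0.516343 = -0.126960
e^{−rT} = e^{−0.0201·1.9517} = 0.961530
N(−d₁) = 0.348496,  N(−d₂) = 0.550514
Put price V = K·e^{−rT}·N(−d₂) − S·N(−d₁) = 18.479119 − 12.517992 = 5.961127
φ(d₁) = (1/√(2π))·e^{−d₁²/2} = 0.369817
Γ = φ(d₁) / (S·σ·√T) = 0.019939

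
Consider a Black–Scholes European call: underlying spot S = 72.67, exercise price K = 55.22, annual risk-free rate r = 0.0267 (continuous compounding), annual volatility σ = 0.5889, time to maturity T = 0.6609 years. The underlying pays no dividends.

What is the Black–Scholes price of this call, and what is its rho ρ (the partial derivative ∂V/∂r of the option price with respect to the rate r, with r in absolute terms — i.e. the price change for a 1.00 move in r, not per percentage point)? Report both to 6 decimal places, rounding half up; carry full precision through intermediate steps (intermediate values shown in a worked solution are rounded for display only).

σ√T = 0.5889·√0.6609 = 0.478751
d₁ = (ln(S/K) + (r+σ²/2)T) / (σ√T) = (ln(72.67/55.22) + (0.0267+0.5889²/2)·0.6609) / 0.478751 = (0.274603 + 0.132247) / 0.478751 = 0.849817
d₂ = d₁ − σ√T = 0.849817 − 0.478751 = 0.371066
e^{−rT} = e^{−0.0267·0.6609} = 0.982509
N(d₁) = 0.802287,  N(d₂) = 0.644706
Call price V = S·N(d₁) − K·e^{−rT}·N(d₂) = 58.302170 − 34.977965 = 23.324205
ρ = K·T·e^{−rT}·N(d₂) = 23.116937

price = 23.324205
ρ = 23.116937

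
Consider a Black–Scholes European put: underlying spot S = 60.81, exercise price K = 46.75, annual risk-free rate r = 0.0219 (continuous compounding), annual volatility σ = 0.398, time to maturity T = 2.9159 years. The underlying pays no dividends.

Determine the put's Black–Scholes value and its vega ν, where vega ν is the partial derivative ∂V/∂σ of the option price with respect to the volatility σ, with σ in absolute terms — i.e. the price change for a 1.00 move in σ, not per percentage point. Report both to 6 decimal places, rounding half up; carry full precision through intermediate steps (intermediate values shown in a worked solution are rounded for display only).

σ√T = 0.398·√2.9159 = 0.679625
d₁ = (ln(S/K) + (r+σ²/2)T) / (σ√T) = (ln(60.81/46.75) + (0.0219+0.398²/2)·2.9159) / 0.679625 = (0.262940 + 0.294803) / 0.679625 = 0.820663
d₂ = d₁ − σ√T = 0.820663 − 0.679625 = 0.141038
e^{−rT} = e^{−0.0219·2.9159} = 0.938138
N(−d₁) = 0.205919,  N(−d₂) = 0.443920
Put price V = K·e^{−rT}·N(−d₂) − S·N(−d₁) = 19.469417 − 12.521938 = 6.947479
φ(d₁) = (1/√(2π))·e^{−d₁²/2} = 0.284881
ν = S·φ(d₁)·√T = 29.581847

price = 6.947479
ν = 29.581847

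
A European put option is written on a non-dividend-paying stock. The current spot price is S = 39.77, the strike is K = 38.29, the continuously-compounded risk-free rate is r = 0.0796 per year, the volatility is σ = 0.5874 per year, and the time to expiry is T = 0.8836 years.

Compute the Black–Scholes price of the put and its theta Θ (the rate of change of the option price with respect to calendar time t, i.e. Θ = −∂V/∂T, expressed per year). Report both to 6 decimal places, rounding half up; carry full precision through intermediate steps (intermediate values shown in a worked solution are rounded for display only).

σ√T = 0.5874·√0.8836 = 0.552156
d₁ = (ln(S/K) + (r+σ²/2)T) / (σ√T) = (ln(39.77/38.29) + (0.0796+0.5874²/2)·0.8836) / 0.552156 = (0.037924 + 0.222773) / 0.552156 = 0.472143
d₂ = d₁ − σ√T = 0.472143 − 0.552156 = -0.080013
e^{−rT} = e^{−0.0796·0.8836} = 0.932082
N(−d₁) = 0.318412,  N(−d₂) = 0.531886
Put price V = K·e^{−rT}·N(−d₂) − S·N(−d₁) = 18.982716 − 12.663255 = 6.319461
φ(d₁) = (1/√(2π))·e^{−d₁²/2} = 0.356865
Θ = −S·φ(d₁)·σ/(2√T) + r·K·e^{−rT}·N(−d₂) = −4.434406 + 1.511024 = -2.923382

price = 6.319461
Θ = -2.923382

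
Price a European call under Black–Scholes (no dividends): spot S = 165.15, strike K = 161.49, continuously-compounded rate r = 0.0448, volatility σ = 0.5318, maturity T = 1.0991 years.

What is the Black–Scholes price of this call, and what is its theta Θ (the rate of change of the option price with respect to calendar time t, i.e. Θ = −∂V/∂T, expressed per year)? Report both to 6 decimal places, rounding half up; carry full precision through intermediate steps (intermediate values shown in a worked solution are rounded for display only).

σ√T = 0.5318·√1.0991 = 0.557528
d₁ = (ln(S/K) + (r+σ²/2)T) / (σ√T) = (ln(165.15/161.49) + (0.0448+0.5318²/2)·1.0991) / 0.557528 = (0.022411 + 0.204659) / 0.557528 = 0.407279
d₂ = d₁ − σ√T = 0.407279 − 0.557528 = -0.150249
e^{−rT} = e^{−0.0448·1.0991} = 0.951953
N(d₁) = 0.658098,  N(d₂) = 0.440284
Call price V = S·N(d₁) − K·e^{−rT}·N(d₂) = 108.684955 − 67.685234 = 40.999720
φ(d₁) = (1/√(2π))·e^{−d₁²/2} = 0.367190
Θ = −S·φ(d₁)·σ/(2√T) − r·K·e^{−rT}·N(d₂) = −15.380443 − 3.032298 = -18.412741

price = 40.999720
Θ = -18.412741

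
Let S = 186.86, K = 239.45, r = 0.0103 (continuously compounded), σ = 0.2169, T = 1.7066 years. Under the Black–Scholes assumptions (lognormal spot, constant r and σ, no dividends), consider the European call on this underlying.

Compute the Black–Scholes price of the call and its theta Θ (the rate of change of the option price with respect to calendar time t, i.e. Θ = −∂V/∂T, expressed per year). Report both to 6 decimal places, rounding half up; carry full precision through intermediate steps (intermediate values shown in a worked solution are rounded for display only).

σ√T = 0.2169·√1.7066 = 0.283351
d₁ = (ln(S/K) + (r+σ²/2)T) / (σ√T) = (ln(186.86/239.45) + (0.0103+0.2169²/2)·1.7066) / 0.283351 = (-0.247985 + 0.057722) / 0.283351 = -0.671473
d₂ = d₁ − σ√T = -0.671473 − 0.283351 = -0.954825
e^{−rT} = e^{−0.0103·1.7066} = 0.982576
N(d₁) = 0.250959,  N(d₂) = 0.169833
Call price V = S·N(d₁) − K·e^{−rT}·N(d₂) = 46.894292 − 39.957956 = 6.936336
φ(d₁) = (1/√(2π))·e^{−d₁²/2} = 0.318422
Θ = −S·φ(d₁)·σ/(2√T) − r·K·e^{−rT}·N(d₂) = −4.939506 − 0.411567 = -5.351073

price = 6.936336
Θ = -5.351073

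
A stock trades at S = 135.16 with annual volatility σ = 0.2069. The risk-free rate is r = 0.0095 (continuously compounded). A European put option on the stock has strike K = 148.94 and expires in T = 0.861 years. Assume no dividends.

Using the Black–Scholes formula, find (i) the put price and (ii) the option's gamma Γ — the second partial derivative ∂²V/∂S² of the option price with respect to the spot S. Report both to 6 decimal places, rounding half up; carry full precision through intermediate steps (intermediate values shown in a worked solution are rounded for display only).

σ√T = 0.2069·√0.861 = 0.191983
d₁ = (ln(S/K) + (r+σ²/2)T) / (σ√T) = (ln(135.16/148.94) + (0.0095+0.2069²/2)·0.861) / 0.191983 = (-0.097084 + 0.026608) / 0.191983 = -0.367096
d₂ = d₁ − σ√T = -0.367096 − 0.191983 = -0.559079
e^{−rT} = e^{−0.0095·0.861} = 0.991854
N(−d₁) = 0.643226,  N(−d₂) = 0.711946
Put price V = K·e^{−rT}·N(−d₂) − S·N(−d₁) = 105.173449 − 86.938473 = 18.234976
φ(d₁) = (1/√(2π))·e^{−d₁²/2} = 0.372947
Γ = φ(d₁) / (S·σ·√T) = 0.014373

price = 18.234976
Γ = 0.014373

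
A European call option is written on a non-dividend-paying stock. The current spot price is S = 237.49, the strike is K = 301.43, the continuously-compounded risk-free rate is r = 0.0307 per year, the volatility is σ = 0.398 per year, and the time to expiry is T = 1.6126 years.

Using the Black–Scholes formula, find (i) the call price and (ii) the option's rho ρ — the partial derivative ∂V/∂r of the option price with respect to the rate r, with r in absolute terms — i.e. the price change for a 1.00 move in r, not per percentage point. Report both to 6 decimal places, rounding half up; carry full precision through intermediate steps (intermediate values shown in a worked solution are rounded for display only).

price = 31.138342
ρ = 122.823656

σ√T = 0.398·√1.6126 = 0.505413
d₁ = (ln(S/K) + (r+σ²/2)T) / (σ√T) = (ln(237.49/301.43) + (0.0307+0.398²/2)·1.6126) / 0.505413 = (-0.238412 + 0.177228) / 0.505413 = -0.121058
d₂ = d₁ − σ√T = -0.121058 − 0.505413 = -0.626471
e^{−rT} = e^{−0.0307·1.6126} = 0.951699
N(d₁) = 0.451823,  N(d₂) = 0.265503
Call price V = S·N(d₁) − K·e^{−rT}·N(d₂) = 107.303328 − 76.164986 = 31.138342
ρ = K·T·e^{−rT}·N(d₂) = 122.823656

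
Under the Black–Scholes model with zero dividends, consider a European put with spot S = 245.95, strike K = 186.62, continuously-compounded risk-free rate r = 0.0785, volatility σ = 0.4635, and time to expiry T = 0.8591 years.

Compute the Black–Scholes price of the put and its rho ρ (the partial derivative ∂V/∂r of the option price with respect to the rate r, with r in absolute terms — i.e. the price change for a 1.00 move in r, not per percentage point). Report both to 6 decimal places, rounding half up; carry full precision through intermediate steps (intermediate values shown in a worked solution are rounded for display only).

price = 10.560885
ρ = -41.867345

σ√T = 0.4635·√0.8591 = 0.429607
d₁ = (ln(S/K) + (r+σ²/2)T) / (σ√T) = (ln(245.95/186.62) + (0.0785+0.4635²/2)·0.8591) / 0.429607 = (0.276054 + 0.159721) / 0.429607 = 1.014355
d₂ = d₁ − σ√T = 1.014355 − 0.429607 = 0.584748
e^{−rT} = e^{−0.0785·0.8591} = 0.934784
N(−d₁) = 0.155207,  N(−d₂) = 0.279359
Put price V = K·e^{−rT}·N(−d₂) − S·N(−d₁) = 48.733960 − 38.173075 = 10.560885
ρ = −K·T·e^{−rT}·N(−d₂) = -41.867345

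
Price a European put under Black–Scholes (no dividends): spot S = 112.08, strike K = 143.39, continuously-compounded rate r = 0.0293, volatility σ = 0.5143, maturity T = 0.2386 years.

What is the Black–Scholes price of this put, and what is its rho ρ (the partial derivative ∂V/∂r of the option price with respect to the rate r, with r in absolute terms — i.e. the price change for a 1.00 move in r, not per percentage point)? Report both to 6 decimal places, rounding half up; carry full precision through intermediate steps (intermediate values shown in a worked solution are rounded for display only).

σ√T = 0.5143·√0.2386 = 0.251219
d₁ = (ln(S/K) + (r+σ²/2)T) / (σ√T) = (ln(112.08/143.39) + (0.0293+0.5143²/2)·0.2386) / 0.251219 = (-0.246355 + 0.038546) / 0.251219 = -0.827204
d₂ = d₁ − σ√T = -0.827204 − 0.251219 = -1.078422
e^{−rT} = e^{−0.0293·0.2386} = 0.993033
N(−d₁) = 0.795939,  N(−d₂) = 0.859577
Put price V = K·e^{−rT}·N(−d₂) − S·N(−d₁) = 122.396124 − 89.208863 = 33.187261
ρ = −K·T·e^{−rT}·N(−d₂) = -29.203715

price = 33.187261
ρ = -29.203715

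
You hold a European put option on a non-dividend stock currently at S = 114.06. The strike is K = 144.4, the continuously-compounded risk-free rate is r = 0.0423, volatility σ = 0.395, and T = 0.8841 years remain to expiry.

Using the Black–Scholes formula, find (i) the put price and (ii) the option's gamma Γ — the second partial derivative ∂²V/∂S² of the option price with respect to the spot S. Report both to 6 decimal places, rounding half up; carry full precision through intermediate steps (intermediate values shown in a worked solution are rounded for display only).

price = 33.728332
Γ = 0.008862

σ√T = 0.395·√0.8841 = 0.371405
d₁ = (ln(S/K) + (r+σ²/2)T) / (σ√T) = (ln(114.06/144.4) + (0.0423+0.395²/2)·0.8841) / 0.371405 = (-0.235863 + 0.106368) / 0.371405 = -0.348661
d₂ = d₁ − σ√T = -0.348661 − 0.371405 = -0.720066
e^{−rT} = e^{−0.0423·0.8841} = 0.963293
N(−d₁) = 0.636328,  N(−d₂) = 0.764258
Put price V = K·e^{−rT}·N(−d₂) − S·N(−d₁) = 106.307898 − 72.579566 = 33.728332
φ(d₁) = (1/√(2π))·e^{−d₁²/2} = 0.375416
Γ = φ(d₁) / (S·σ·√T) = 0.008862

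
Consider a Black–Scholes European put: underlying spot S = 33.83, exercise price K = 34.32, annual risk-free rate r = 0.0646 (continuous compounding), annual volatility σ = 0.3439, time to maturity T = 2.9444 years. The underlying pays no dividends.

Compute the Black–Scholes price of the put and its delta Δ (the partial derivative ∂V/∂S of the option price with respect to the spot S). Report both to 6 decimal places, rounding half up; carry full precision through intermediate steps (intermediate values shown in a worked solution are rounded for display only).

σ√T = 0.3439·√2.9444 = 0.590107
d₁ = (ln(S/K) + (r+σ²/2)T) / (σ√T) = (ln(33.83/34.32) + (0.0646+0.3439²/2)·2.9444) / 0.590107 = (-0.014380 + 0.364321) / 0.590107 = 0.593013
d₂ = d₁ − σ√T = 0.593013 − 0.590107 = 0.002906
e^{−rT} = e^{−0.0646·2.9444} = 0.826787
N(−d₁) = 0.276586,  N(−d₂) = 0.498841
Put price V = K·e^{−rT}·N(−d₂) − S·N(−d₁) = 14.154766 − 9.356913 = 4.797853
Δ = −N(−d₁) = -0.276586

price = 4.797853
Δ = -0.276586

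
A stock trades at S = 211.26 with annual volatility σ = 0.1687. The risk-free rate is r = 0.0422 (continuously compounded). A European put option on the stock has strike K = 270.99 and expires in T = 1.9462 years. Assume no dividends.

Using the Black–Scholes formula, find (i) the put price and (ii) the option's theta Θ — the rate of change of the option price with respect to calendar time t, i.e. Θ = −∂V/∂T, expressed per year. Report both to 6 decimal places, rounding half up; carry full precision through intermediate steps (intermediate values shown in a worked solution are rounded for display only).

price = 45.938211
Θ = 4.104475

σ√T = 0.1687·√1.9462 = 0.235347
d₁ = (ln(S/K) + (r+σ²/2)T) / (σ√T) = (ln(211.26/270.99) + (0.0422+0.1687²/2)·1.9462) / 0.235347 = (-0.248992 + 0.109824) / 0.235347 = -0.591333
d₂ = d₁ − σ√T = -0.591333 − 0.235347 = -0.826680
e^{−rT} = e^{−0.0422·1.9462} = 0.921153
N(−d₁) = 0.722851,  N(−d₂) = 0.795791
Put price V = K·e^{−rT}·N(−d₂) − S·N(−d₁) = 198.647802 − 152.709591 = 45.938211
φ(d₁) = (1/√(2π))·e^{−d₁²/2} = 0.334949
Θ = −S·φ(d₁)·σ/(2√T) + r·K·e^{−rT}·N(−d₂) = −4.278463 + 8.382937 = 4.104475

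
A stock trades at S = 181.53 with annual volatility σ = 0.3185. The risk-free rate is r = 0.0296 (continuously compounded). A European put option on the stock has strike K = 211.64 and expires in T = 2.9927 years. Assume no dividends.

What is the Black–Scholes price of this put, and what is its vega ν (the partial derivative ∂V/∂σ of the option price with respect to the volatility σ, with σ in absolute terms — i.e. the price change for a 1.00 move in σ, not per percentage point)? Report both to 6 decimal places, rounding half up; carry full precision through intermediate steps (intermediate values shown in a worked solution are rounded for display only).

price = 47.083146
ν = 123.733472

σ√T = 0.3185·√2.9927 = 0.550987
d₁ = (ln(S/K) + (r+σ²/2)T) / (σ√T) = (ln(181.53/211.64) + (0.0296+0.3185²/2)·2.9927) / 0.550987 = (-0.153466 + 0.240377) / 0.550987 = 0.157737
d₂ = d₁ − σ√T = 0.157737 − 0.550987 = -0.393249
e^{−rT} = e^{−0.0296·2.9927} = 0.915226
N(−d₁) = 0.437332,  N(−d₂) = 0.652932
Put price V = K·e^{−rT}·N(−d₂) − S·N(−d₁) = 126.471993 − 79.388847 = 47.083146
φ(d₁) = (1/√(2π))·e^{−d₁²/2} = 0.394010
ν = S·φ(d₁)·√T = 123.733472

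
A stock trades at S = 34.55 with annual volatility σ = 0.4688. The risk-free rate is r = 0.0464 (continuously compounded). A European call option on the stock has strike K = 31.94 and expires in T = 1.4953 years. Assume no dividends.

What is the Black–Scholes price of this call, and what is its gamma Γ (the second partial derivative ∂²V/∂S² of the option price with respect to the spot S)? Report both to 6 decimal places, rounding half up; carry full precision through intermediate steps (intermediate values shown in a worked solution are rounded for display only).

price = 9.867488
Γ = 0.017366

σ√T = 0.4688·√1.4953 = 0.573260
d₁ = (ln(S/K) + (r+σ²/2)T) / (σ√T) = (ln(34.55/31.94) + (0.0464+0.4688²/2)·1.4953) / 0.573260 = (0.078548 + 0.233696) / 0.573260 = 0.544681
d₂ = d₁ − σ√T = 0.544681 − 0.573260 = -0.028579
e^{−rT} = e^{−0.0464·1.4953} = 0.932970
N(d₁) = 0.707014,  N(d₂) = 0.488600
Call price V = S·N(d₁) − K·e^{−rT}·N(d₂) = 24.427318 − 14.559830 = 9.867488
φ(d₁) = (1/√(2π))·e^{−d₁²/2} = 0.343944
Γ = φ(d₁) / (S·σ·√T) = 0.017366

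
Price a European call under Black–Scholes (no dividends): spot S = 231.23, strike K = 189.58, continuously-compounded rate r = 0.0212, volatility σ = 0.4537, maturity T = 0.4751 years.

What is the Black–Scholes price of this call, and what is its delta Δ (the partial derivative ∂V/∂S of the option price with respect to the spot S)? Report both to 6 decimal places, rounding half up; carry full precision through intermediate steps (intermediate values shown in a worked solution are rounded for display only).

σ√T = 0.4537·√0.4751 = 0.312724
d₁ = (ln(S/K) + (r+σ²/2)T) / (σ√T) = (ln(231.23/189.58) + (0.0212+0.4537²/2)·0.4751) / 0.312724 = (0.198602 + 0.058970) / 0.312724 = 0.823640
d₂ = d₁ − σ√T = 0.823640 − 0.312724 = 0.510916
e^{−rT} = e^{−0.0212·0.4751} = 0.989978
N(d₁) = 0.794928,  N(d₂) = 0.695295
Call price V = S·N(d₁) − K·e^{−rT}·N(d₂) = 183.811192 − 130.493057 = 53.318134
Δ = N(d₁) = 0.794928

price = 53.318134
Δ = 0.794928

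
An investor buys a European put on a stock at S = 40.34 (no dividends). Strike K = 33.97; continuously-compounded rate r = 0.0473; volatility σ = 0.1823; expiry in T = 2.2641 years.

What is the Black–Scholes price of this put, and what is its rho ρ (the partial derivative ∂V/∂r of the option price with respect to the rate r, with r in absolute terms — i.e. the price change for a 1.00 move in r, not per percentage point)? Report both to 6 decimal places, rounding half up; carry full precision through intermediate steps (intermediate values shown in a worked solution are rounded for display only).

σ√T = 0.1823·√2.2641 = 0.274305
d₁ = (ln(S/K) + (r+σ²/2)T) / (σ√T) = (ln(40.34/33.97) + (0.0473+0.1823²/2)·2.2641) / 0.274305 = (0.171866 + 0.144714) / 0.274305 = 1.154113
d₂ = d₁ − σ√T = 1.154113 − 0.274305 = 0.879807
e^{−rT} = e^{−0.0473·2.2641} = 0.898443
N(−d₁) = 0.124227,  N(−d₂) = 0.189482
Put price V = K·e^{−rT}·N(−d₂) − S·N(−d₁) = 5.783008 − 5.011317 = 0.771691
ρ = −K·T·e^{−rT}·N(−d₂) = -13.093308

price = 0.771691
ρ = -13.093308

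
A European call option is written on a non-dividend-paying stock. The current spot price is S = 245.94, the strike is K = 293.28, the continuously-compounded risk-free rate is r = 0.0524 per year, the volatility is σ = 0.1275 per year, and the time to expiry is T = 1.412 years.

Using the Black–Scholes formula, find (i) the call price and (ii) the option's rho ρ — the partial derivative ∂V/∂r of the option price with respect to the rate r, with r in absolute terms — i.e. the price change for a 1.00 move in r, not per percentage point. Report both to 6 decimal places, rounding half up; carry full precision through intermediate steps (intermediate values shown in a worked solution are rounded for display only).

σ√T = 0.1275·√1.412 = 0.151505
d₁ = (ln(S/K) + (r+σ²/2)T) / (σ√T) = (ln(245.94/293.28) + (0.0524+0.1275²/2)·1.412) / 0.151505 = (-0.176040 + 0.085466) / 0.151505 = -0.597831
d₂ = d₁ − σ√T = -0.597831 − 0.151505 = -0.749336
e^{−rT} = e^{−0.0524·1.412} = 0.928682
N(d₁) = 0.274976,  N(d₂) = 0.226827
Call price V = S·N(d₁) − K·e^{−rT}·N(d₂) = 67.627704 − 61.779584 = 5.848120
ρ = K·T·e^{−rT}·N(d₂) = 87.232772

price = 5.848120
ρ = 87.232772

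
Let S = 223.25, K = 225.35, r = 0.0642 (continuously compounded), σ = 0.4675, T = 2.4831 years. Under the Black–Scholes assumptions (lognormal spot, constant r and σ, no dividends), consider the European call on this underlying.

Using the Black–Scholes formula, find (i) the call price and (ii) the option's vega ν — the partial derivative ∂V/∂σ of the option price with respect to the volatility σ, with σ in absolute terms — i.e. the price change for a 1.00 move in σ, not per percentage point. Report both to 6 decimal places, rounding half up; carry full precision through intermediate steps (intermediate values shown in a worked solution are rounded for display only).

price = 76.417727
ν = 119.163904

σ√T = 0.4675·√2.4831 = 0.736680
d₁ = (ln(S/K) + (r+σ²/2)T) / (σ√T) = (ln(223.25/225.35) + (0.0642+0.4675²/2)·2.4831) / 0.736680 = (-0.009363 + 0.430764) / 0.736680 = 0.572027
d₂ = d₁ − σ√T = 0.572027 − 0.736680 = -0.164652
e^{−rT} = e^{−0.0642·2.4831} = 0.852642
N(d₁) = 0.716348,  N(d₂) = 0.434609
Call price V = S·N(d₁) − K·e^{−rT}·N(d₂) = 159.924758 − 83.507031 = 76.417727
φ(d₁) = (1/√(2π))·e^{−d₁²/2} = 0.338732
ν = S·φ(d₁)·√T = 119.163904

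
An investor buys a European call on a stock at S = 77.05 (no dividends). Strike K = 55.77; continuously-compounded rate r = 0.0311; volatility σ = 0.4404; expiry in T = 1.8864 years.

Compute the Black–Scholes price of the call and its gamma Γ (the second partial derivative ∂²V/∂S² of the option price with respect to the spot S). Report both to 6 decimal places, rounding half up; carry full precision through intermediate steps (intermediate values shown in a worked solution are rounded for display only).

σ√T = 0.4404·√1.8864 = 0.604873
d₁ = (ln(S/K) + (r+σ²/2)T) / (σ√T) = (ln(77.05/55.77) + (0.0311+0.4404²/2)·1.8864) / 0.604873 = (0.323218 + 0.241603) / 0.604873 = 0.933785
d₂ = d₁ − σ√T = 0.933785 − 0.604873 = 0.328912
e^{−rT} = e^{−0.0311·1.8864} = 0.943021
N(d₁) = 0.824793,  N(d₂) = 0.628889
Call price V = S·N(d₁) − K·e^{−rT}·N(d₂) = 63.550265 − 33.074686 = 30.475578
φ(d₁) = (1/√(2π))·e^{−d₁²/2} = 0.257969
Γ = φ(d₁) / (S·σ·√T) = 0.005535

price = 30.475578
Γ = 0.005535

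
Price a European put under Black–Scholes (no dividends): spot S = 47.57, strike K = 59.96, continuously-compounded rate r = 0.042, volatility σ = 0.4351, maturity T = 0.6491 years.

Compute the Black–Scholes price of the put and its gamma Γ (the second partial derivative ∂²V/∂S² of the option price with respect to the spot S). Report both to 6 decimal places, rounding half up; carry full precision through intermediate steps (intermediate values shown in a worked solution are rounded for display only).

price = 13.955654
Γ = 0.022020

σ√T = 0.4351·√0.6491 = 0.350546
d₁ = (ln(S/K) + (r+σ²/2)T) / (σ√T) = (ln(47.57/59.96) + (0.042+0.4351²/2)·0.6491) / 0.350546 = (-0.231475 + 0.088703) / 0.350546 = -0.407285
d₂ = d₁ − σ√T = -0.407285 − 0.350546 = -0.757831
e^{−rT} = e^{−0.042·0.6491} = 0.973106
N(−d₁) = 0.658101,  N(−d₂) = 0.775724
Put price V = K·e^{−rT}·N(−d₂) − S·N(−d₁) = 45.261496 − 31.305842 = 13.955654
φ(d₁) = (1/√(2π))·e^{−d₁²/2} = 0.367189
Γ = φ(d₁) / (S·σ·√T) = 0.022020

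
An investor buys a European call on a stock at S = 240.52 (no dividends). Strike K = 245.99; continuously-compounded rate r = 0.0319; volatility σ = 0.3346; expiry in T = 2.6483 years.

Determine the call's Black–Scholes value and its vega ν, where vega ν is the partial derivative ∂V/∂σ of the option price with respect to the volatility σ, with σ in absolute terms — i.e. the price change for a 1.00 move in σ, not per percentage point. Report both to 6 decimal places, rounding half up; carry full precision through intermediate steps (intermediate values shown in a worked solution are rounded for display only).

price = 57.603556
ν = 144.934824

σ√T = 0.3346·√2.6483 = 0.544515
d₁ = (ln(S/K) + (r+σ²/2)T) / (σ√T) = (ln(240.52/245.99) + (0.0319+0.3346²/2)·2.6483) / 0.544515 = (-0.022488 + 0.232729) / 0.544515 = 0.386108
d₂ = d₁ − σ√T = 0.386108 − 0.544515 = -0.158407
e^{−rT} = e^{−0.0319·2.6483} = 0.918989
N(d₁) = 0.650291,  N(d₂) = 0.437068
Call price V = S·N(d₁) − K·e^{−rT}·N(d₂) = 156.408111 − 98.804555 = 57.603556
φ(d₁) = (1/√(2π))·e^{−d₁²/2} = 0.370287
ν = S·φ(d₁)·√T = 144.934824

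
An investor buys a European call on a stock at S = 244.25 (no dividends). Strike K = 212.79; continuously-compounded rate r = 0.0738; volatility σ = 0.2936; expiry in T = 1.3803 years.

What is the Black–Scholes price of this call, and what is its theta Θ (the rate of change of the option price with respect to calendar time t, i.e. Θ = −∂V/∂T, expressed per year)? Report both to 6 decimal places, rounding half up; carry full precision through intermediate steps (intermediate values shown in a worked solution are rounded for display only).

price = 62.746316
Θ = -18.276297

σ√T = 0.2936·√1.3803 = 0.344939
d₁ = (ln(S/K) + (r+σ²/2)T) / (σ√T) = (ln(244.25/212.79) + (0.0738+0.2936²/2)·1.3803) / 0.344939 = (0.137887 + 0.161358) / 0.344939 = 0.867527
d₂ = d₁ − σ√T = 0.867527 − 0.344939 = 0.522588
e^{−rT} = e^{−0.0738·1.3803} = 0.903150
N(d₁) = 0.807173,  N(d₂) = 0.699369
Call price V = S·N(d₁) − K·e^{−rT}·N(d₂) = 197.152092 − 134.405776 = 62.746316
φ(d₁) = (1/√(2π))·e^{−d₁²/2} = 0.273832
Θ = −S·φ(d₁)·σ/(2√T) − r·K·e^{−rT}·N(d₂) = −8.357151 − 9.919146 = -18.276297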